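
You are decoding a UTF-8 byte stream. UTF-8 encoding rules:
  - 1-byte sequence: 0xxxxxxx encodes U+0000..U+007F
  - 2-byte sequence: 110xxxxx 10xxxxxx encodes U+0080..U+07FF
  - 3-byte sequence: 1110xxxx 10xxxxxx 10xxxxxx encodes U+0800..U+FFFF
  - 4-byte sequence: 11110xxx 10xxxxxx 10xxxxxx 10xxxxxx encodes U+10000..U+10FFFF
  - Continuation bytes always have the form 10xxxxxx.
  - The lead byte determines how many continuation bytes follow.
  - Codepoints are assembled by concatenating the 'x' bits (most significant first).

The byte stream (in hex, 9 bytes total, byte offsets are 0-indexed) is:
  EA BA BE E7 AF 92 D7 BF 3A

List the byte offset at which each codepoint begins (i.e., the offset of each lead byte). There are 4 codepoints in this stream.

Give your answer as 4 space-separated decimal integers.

Byte[0]=EA: 3-byte lead, need 2 cont bytes. acc=0xA
Byte[1]=BA: continuation. acc=(acc<<6)|0x3A=0x2BA
Byte[2]=BE: continuation. acc=(acc<<6)|0x3E=0xAEBE
Completed: cp=U+AEBE (starts at byte 0)
Byte[3]=E7: 3-byte lead, need 2 cont bytes. acc=0x7
Byte[4]=AF: continuation. acc=(acc<<6)|0x2F=0x1EF
Byte[5]=92: continuation. acc=(acc<<6)|0x12=0x7BD2
Completed: cp=U+7BD2 (starts at byte 3)
Byte[6]=D7: 2-byte lead, need 1 cont bytes. acc=0x17
Byte[7]=BF: continuation. acc=(acc<<6)|0x3F=0x5FF
Completed: cp=U+05FF (starts at byte 6)
Byte[8]=3A: 1-byte ASCII. cp=U+003A

Answer: 0 3 6 8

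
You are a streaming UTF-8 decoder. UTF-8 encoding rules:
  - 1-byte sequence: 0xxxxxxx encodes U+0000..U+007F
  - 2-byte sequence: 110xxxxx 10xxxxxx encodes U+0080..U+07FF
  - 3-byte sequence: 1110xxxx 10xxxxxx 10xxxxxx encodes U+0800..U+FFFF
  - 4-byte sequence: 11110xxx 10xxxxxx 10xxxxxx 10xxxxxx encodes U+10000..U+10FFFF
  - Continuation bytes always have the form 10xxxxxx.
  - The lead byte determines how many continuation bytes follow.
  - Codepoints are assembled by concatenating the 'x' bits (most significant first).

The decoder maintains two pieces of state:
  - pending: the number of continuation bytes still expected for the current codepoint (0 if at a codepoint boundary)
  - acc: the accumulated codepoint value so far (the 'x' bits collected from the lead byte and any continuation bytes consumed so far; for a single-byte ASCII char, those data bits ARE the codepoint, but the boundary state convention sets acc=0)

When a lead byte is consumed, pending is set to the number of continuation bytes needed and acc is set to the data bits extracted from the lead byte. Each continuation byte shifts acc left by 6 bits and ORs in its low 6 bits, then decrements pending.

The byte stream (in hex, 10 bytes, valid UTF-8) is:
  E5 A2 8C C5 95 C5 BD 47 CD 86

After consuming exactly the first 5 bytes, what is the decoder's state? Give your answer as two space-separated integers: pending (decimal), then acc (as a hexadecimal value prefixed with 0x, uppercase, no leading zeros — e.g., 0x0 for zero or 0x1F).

Answer: 0 0x155

Derivation:
Byte[0]=E5: 3-byte lead. pending=2, acc=0x5
Byte[1]=A2: continuation. acc=(acc<<6)|0x22=0x162, pending=1
Byte[2]=8C: continuation. acc=(acc<<6)|0x0C=0x588C, pending=0
Byte[3]=C5: 2-byte lead. pending=1, acc=0x5
Byte[4]=95: continuation. acc=(acc<<6)|0x15=0x155, pending=0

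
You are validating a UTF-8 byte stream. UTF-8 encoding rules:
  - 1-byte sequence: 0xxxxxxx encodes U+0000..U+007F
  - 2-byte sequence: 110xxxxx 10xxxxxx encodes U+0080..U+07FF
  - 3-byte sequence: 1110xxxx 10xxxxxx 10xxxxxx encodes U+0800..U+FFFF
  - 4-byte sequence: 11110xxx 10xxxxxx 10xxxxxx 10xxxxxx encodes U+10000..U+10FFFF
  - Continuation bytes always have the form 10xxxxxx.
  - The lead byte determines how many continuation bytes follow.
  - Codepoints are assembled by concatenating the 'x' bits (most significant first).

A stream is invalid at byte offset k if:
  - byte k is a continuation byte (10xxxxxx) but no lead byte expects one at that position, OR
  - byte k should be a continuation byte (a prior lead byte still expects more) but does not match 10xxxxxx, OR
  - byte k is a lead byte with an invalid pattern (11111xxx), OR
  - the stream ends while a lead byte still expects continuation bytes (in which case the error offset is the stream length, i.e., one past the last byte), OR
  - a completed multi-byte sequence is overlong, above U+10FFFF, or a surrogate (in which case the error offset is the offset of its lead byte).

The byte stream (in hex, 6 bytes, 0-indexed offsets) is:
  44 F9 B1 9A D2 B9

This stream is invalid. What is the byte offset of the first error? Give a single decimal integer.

Byte[0]=44: 1-byte ASCII. cp=U+0044
Byte[1]=F9: INVALID lead byte (not 0xxx/110x/1110/11110)

Answer: 1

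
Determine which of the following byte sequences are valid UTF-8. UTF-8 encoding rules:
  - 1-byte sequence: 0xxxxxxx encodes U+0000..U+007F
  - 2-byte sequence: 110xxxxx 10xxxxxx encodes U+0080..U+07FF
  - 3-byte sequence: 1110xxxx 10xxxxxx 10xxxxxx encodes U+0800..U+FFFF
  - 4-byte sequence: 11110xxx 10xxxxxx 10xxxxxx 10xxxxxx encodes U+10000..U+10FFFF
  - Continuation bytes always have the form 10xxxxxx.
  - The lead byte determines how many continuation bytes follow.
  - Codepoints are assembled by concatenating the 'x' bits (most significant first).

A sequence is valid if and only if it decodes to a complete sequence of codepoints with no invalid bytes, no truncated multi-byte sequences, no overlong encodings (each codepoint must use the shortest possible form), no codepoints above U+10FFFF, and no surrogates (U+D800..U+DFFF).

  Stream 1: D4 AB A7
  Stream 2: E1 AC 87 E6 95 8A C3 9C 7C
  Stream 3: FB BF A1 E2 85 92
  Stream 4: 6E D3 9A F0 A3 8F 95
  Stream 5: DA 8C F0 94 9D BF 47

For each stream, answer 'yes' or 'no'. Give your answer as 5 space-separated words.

Stream 1: error at byte offset 2. INVALID
Stream 2: decodes cleanly. VALID
Stream 3: error at byte offset 0. INVALID
Stream 4: decodes cleanly. VALID
Stream 5: decodes cleanly. VALID

Answer: no yes no yes yes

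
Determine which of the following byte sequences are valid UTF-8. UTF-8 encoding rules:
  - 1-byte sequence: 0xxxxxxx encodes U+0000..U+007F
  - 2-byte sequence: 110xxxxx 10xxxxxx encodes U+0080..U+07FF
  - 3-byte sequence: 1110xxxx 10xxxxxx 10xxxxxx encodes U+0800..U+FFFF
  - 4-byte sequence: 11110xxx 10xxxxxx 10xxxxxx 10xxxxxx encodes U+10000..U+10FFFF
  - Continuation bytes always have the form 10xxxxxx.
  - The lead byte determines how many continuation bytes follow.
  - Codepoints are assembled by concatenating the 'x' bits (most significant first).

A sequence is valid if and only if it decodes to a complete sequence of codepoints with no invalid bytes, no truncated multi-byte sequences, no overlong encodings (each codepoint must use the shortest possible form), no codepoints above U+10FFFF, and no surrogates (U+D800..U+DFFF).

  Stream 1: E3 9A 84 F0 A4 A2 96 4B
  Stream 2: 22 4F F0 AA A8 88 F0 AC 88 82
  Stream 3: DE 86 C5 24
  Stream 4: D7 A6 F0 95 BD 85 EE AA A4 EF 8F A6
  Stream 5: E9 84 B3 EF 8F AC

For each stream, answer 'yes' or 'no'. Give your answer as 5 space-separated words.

Answer: yes yes no yes yes

Derivation:
Stream 1: decodes cleanly. VALID
Stream 2: decodes cleanly. VALID
Stream 3: error at byte offset 3. INVALID
Stream 4: decodes cleanly. VALID
Stream 5: decodes cleanly. VALID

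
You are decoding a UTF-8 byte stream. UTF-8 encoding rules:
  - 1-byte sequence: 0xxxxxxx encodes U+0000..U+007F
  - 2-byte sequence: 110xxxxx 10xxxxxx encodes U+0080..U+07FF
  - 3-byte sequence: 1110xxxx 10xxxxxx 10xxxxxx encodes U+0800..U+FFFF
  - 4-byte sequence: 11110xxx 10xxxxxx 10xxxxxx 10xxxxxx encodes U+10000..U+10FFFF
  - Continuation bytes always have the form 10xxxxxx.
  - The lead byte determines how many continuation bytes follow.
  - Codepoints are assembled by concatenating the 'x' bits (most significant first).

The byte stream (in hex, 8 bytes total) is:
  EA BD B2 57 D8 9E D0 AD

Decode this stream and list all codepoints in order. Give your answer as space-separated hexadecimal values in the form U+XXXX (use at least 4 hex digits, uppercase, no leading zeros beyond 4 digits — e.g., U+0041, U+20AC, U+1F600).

Answer: U+AF72 U+0057 U+061E U+042D

Derivation:
Byte[0]=EA: 3-byte lead, need 2 cont bytes. acc=0xA
Byte[1]=BD: continuation. acc=(acc<<6)|0x3D=0x2BD
Byte[2]=B2: continuation. acc=(acc<<6)|0x32=0xAF72
Completed: cp=U+AF72 (starts at byte 0)
Byte[3]=57: 1-byte ASCII. cp=U+0057
Byte[4]=D8: 2-byte lead, need 1 cont bytes. acc=0x18
Byte[5]=9E: continuation. acc=(acc<<6)|0x1E=0x61E
Completed: cp=U+061E (starts at byte 4)
Byte[6]=D0: 2-byte lead, need 1 cont bytes. acc=0x10
Byte[7]=AD: continuation. acc=(acc<<6)|0x2D=0x42D
Completed: cp=U+042D (starts at byte 6)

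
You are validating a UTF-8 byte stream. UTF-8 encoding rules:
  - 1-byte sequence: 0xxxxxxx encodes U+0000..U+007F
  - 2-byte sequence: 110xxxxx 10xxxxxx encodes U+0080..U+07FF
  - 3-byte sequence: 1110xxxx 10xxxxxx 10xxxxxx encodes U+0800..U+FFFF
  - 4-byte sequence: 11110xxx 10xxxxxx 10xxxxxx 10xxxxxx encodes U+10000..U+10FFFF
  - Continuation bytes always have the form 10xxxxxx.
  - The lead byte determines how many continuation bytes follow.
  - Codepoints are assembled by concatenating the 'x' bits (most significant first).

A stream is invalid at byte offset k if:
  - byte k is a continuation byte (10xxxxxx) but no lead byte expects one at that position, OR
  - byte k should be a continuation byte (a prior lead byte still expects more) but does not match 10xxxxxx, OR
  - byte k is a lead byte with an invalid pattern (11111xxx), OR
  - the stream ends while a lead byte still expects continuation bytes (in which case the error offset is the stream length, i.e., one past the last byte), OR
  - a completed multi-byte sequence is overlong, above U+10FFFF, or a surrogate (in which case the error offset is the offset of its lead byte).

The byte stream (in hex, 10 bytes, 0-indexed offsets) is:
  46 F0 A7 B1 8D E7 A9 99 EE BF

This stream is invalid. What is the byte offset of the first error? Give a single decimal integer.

Answer: 10

Derivation:
Byte[0]=46: 1-byte ASCII. cp=U+0046
Byte[1]=F0: 4-byte lead, need 3 cont bytes. acc=0x0
Byte[2]=A7: continuation. acc=(acc<<6)|0x27=0x27
Byte[3]=B1: continuation. acc=(acc<<6)|0x31=0x9F1
Byte[4]=8D: continuation. acc=(acc<<6)|0x0D=0x27C4D
Completed: cp=U+27C4D (starts at byte 1)
Byte[5]=E7: 3-byte lead, need 2 cont bytes. acc=0x7
Byte[6]=A9: continuation. acc=(acc<<6)|0x29=0x1E9
Byte[7]=99: continuation. acc=(acc<<6)|0x19=0x7A59
Completed: cp=U+7A59 (starts at byte 5)
Byte[8]=EE: 3-byte lead, need 2 cont bytes. acc=0xE
Byte[9]=BF: continuation. acc=(acc<<6)|0x3F=0x3BF
Byte[10]: stream ended, expected continuation. INVALID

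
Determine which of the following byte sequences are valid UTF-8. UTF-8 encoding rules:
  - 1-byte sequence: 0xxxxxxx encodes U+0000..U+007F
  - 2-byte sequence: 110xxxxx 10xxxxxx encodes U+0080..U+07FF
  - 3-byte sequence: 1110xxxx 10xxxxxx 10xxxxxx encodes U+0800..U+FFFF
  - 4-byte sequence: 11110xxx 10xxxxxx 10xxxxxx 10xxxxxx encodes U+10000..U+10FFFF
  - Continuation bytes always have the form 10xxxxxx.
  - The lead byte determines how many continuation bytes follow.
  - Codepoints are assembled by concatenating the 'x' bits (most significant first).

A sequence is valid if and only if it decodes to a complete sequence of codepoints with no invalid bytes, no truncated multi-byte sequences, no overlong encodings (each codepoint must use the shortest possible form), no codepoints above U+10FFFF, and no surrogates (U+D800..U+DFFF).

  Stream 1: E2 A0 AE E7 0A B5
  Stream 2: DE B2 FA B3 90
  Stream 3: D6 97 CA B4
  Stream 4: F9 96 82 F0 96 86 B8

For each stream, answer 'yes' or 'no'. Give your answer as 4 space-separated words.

Answer: no no yes no

Derivation:
Stream 1: error at byte offset 4. INVALID
Stream 2: error at byte offset 2. INVALID
Stream 3: decodes cleanly. VALID
Stream 4: error at byte offset 0. INVALID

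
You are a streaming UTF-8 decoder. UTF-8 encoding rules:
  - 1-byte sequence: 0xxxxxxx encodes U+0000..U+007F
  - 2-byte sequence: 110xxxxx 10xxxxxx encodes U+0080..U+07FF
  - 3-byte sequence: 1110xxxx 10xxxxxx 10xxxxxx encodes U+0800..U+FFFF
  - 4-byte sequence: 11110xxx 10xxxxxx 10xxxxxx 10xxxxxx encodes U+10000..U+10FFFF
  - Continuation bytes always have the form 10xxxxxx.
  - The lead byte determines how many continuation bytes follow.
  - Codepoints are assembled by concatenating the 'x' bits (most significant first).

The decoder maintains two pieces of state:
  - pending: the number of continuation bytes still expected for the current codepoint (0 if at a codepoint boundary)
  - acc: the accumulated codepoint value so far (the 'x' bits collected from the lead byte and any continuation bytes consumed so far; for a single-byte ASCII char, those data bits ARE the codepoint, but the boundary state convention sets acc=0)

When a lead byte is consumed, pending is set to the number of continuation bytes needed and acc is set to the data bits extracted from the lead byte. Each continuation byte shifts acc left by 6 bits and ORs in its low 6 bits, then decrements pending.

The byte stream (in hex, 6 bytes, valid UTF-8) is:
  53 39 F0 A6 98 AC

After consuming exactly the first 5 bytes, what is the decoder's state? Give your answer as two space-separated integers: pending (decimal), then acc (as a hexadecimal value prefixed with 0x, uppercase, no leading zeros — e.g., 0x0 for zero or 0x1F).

Byte[0]=53: 1-byte. pending=0, acc=0x0
Byte[1]=39: 1-byte. pending=0, acc=0x0
Byte[2]=F0: 4-byte lead. pending=3, acc=0x0
Byte[3]=A6: continuation. acc=(acc<<6)|0x26=0x26, pending=2
Byte[4]=98: continuation. acc=(acc<<6)|0x18=0x998, pending=1

Answer: 1 0x998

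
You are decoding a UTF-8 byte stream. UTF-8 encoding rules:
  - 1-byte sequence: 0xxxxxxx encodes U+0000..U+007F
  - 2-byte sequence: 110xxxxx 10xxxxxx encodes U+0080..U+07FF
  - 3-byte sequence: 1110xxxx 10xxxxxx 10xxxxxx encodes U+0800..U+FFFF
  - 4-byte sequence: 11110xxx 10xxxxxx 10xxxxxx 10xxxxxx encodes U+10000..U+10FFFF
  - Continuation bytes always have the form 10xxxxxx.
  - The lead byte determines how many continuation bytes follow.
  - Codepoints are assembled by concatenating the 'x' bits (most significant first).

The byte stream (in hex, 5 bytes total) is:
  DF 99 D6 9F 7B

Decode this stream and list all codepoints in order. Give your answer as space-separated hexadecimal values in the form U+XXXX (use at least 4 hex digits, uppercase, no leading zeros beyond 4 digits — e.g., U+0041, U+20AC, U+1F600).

Answer: U+07D9 U+059F U+007B

Derivation:
Byte[0]=DF: 2-byte lead, need 1 cont bytes. acc=0x1F
Byte[1]=99: continuation. acc=(acc<<6)|0x19=0x7D9
Completed: cp=U+07D9 (starts at byte 0)
Byte[2]=D6: 2-byte lead, need 1 cont bytes. acc=0x16
Byte[3]=9F: continuation. acc=(acc<<6)|0x1F=0x59F
Completed: cp=U+059F (starts at byte 2)
Byte[4]=7B: 1-byte ASCII. cp=U+007B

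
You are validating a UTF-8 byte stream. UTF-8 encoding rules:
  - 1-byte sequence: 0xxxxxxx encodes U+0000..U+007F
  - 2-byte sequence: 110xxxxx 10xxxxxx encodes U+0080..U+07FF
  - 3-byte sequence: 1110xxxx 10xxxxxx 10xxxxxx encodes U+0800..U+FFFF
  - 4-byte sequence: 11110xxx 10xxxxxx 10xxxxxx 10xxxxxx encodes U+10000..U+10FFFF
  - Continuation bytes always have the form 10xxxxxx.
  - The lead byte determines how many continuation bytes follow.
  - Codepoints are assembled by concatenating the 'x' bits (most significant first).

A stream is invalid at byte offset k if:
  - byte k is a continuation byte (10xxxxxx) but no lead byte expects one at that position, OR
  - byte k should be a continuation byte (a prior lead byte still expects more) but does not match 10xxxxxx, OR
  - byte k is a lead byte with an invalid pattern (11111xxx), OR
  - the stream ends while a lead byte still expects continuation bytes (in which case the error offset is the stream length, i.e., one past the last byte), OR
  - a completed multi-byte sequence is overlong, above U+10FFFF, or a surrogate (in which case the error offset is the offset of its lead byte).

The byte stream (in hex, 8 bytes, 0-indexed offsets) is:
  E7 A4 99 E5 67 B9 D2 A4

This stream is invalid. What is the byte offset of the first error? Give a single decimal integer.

Byte[0]=E7: 3-byte lead, need 2 cont bytes. acc=0x7
Byte[1]=A4: continuation. acc=(acc<<6)|0x24=0x1E4
Byte[2]=99: continuation. acc=(acc<<6)|0x19=0x7919
Completed: cp=U+7919 (starts at byte 0)
Byte[3]=E5: 3-byte lead, need 2 cont bytes. acc=0x5
Byte[4]=67: expected 10xxxxxx continuation. INVALID

Answer: 4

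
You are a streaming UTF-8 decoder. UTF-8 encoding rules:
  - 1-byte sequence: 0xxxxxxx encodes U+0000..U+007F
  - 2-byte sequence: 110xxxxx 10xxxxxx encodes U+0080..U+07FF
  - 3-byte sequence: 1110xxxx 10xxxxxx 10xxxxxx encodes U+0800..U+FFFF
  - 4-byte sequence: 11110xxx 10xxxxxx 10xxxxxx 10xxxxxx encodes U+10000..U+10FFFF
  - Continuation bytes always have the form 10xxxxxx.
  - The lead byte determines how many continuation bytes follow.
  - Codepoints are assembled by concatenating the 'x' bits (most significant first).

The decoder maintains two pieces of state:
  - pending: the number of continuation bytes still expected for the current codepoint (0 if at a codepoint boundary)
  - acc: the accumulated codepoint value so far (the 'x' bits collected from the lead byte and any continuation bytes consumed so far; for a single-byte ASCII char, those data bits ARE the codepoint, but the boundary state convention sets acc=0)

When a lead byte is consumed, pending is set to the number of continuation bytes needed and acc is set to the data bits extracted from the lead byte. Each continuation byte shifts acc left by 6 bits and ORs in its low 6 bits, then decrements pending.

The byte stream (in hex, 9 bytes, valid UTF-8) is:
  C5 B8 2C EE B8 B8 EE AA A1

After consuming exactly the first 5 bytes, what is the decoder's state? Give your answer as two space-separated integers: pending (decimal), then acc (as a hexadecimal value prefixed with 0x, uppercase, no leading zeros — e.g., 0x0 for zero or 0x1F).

Byte[0]=C5: 2-byte lead. pending=1, acc=0x5
Byte[1]=B8: continuation. acc=(acc<<6)|0x38=0x178, pending=0
Byte[2]=2C: 1-byte. pending=0, acc=0x0
Byte[3]=EE: 3-byte lead. pending=2, acc=0xE
Byte[4]=B8: continuation. acc=(acc<<6)|0x38=0x3B8, pending=1

Answer: 1 0x3B8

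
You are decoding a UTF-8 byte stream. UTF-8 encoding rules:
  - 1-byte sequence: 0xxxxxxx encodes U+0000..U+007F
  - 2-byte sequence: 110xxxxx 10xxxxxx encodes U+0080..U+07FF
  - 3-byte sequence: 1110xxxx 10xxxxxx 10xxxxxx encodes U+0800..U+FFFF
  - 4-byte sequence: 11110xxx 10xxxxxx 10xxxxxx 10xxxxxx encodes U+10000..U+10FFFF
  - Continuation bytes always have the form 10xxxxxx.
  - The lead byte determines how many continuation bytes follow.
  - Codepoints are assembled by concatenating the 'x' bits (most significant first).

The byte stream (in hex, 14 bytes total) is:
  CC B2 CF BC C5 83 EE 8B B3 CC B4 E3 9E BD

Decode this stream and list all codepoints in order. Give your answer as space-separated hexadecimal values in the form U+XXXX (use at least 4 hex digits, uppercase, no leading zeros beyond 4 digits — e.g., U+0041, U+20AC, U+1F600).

Byte[0]=CC: 2-byte lead, need 1 cont bytes. acc=0xC
Byte[1]=B2: continuation. acc=(acc<<6)|0x32=0x332
Completed: cp=U+0332 (starts at byte 0)
Byte[2]=CF: 2-byte lead, need 1 cont bytes. acc=0xF
Byte[3]=BC: continuation. acc=(acc<<6)|0x3C=0x3FC
Completed: cp=U+03FC (starts at byte 2)
Byte[4]=C5: 2-byte lead, need 1 cont bytes. acc=0x5
Byte[5]=83: continuation. acc=(acc<<6)|0x03=0x143
Completed: cp=U+0143 (starts at byte 4)
Byte[6]=EE: 3-byte lead, need 2 cont bytes. acc=0xE
Byte[7]=8B: continuation. acc=(acc<<6)|0x0B=0x38B
Byte[8]=B3: continuation. acc=(acc<<6)|0x33=0xE2F3
Completed: cp=U+E2F3 (starts at byte 6)
Byte[9]=CC: 2-byte lead, need 1 cont bytes. acc=0xC
Byte[10]=B4: continuation. acc=(acc<<6)|0x34=0x334
Completed: cp=U+0334 (starts at byte 9)
Byte[11]=E3: 3-byte lead, need 2 cont bytes. acc=0x3
Byte[12]=9E: continuation. acc=(acc<<6)|0x1E=0xDE
Byte[13]=BD: continuation. acc=(acc<<6)|0x3D=0x37BD
Completed: cp=U+37BD (starts at byte 11)

Answer: U+0332 U+03FC U+0143 U+E2F3 U+0334 U+37BD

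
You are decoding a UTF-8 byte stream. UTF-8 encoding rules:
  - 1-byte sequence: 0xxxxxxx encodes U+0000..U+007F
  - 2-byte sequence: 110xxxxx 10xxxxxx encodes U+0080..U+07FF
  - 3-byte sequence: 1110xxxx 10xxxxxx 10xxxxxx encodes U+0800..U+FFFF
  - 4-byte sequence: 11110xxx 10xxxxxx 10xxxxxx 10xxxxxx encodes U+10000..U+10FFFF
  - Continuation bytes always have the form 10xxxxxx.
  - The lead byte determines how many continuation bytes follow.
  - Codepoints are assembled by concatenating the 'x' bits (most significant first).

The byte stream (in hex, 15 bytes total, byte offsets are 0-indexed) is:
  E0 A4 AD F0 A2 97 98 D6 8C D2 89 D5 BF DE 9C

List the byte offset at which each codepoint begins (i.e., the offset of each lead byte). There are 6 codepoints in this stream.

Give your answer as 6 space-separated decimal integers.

Answer: 0 3 7 9 11 13

Derivation:
Byte[0]=E0: 3-byte lead, need 2 cont bytes. acc=0x0
Byte[1]=A4: continuation. acc=(acc<<6)|0x24=0x24
Byte[2]=AD: continuation. acc=(acc<<6)|0x2D=0x92D
Completed: cp=U+092D (starts at byte 0)
Byte[3]=F0: 4-byte lead, need 3 cont bytes. acc=0x0
Byte[4]=A2: continuation. acc=(acc<<6)|0x22=0x22
Byte[5]=97: continuation. acc=(acc<<6)|0x17=0x897
Byte[6]=98: continuation. acc=(acc<<6)|0x18=0x225D8
Completed: cp=U+225D8 (starts at byte 3)
Byte[7]=D6: 2-byte lead, need 1 cont bytes. acc=0x16
Byte[8]=8C: continuation. acc=(acc<<6)|0x0C=0x58C
Completed: cp=U+058C (starts at byte 7)
Byte[9]=D2: 2-byte lead, need 1 cont bytes. acc=0x12
Byte[10]=89: continuation. acc=(acc<<6)|0x09=0x489
Completed: cp=U+0489 (starts at byte 9)
Byte[11]=D5: 2-byte lead, need 1 cont bytes. acc=0x15
Byte[12]=BF: continuation. acc=(acc<<6)|0x3F=0x57F
Completed: cp=U+057F (starts at byte 11)
Byte[13]=DE: 2-byte lead, need 1 cont bytes. acc=0x1E
Byte[14]=9C: continuation. acc=(acc<<6)|0x1C=0x79C
Completed: cp=U+079C (starts at byte 13)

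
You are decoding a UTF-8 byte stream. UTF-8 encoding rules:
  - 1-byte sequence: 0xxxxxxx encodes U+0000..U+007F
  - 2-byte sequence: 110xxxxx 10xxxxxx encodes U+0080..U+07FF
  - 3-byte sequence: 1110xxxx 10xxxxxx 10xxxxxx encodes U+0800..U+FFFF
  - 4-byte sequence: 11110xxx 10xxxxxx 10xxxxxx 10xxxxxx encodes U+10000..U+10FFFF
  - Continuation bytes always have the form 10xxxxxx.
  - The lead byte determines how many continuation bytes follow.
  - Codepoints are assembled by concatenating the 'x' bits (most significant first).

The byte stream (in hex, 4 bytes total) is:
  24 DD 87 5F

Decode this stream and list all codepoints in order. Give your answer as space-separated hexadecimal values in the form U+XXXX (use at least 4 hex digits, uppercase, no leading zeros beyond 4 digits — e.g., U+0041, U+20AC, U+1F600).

Answer: U+0024 U+0747 U+005F

Derivation:
Byte[0]=24: 1-byte ASCII. cp=U+0024
Byte[1]=DD: 2-byte lead, need 1 cont bytes. acc=0x1D
Byte[2]=87: continuation. acc=(acc<<6)|0x07=0x747
Completed: cp=U+0747 (starts at byte 1)
Byte[3]=5F: 1-byte ASCII. cp=U+005F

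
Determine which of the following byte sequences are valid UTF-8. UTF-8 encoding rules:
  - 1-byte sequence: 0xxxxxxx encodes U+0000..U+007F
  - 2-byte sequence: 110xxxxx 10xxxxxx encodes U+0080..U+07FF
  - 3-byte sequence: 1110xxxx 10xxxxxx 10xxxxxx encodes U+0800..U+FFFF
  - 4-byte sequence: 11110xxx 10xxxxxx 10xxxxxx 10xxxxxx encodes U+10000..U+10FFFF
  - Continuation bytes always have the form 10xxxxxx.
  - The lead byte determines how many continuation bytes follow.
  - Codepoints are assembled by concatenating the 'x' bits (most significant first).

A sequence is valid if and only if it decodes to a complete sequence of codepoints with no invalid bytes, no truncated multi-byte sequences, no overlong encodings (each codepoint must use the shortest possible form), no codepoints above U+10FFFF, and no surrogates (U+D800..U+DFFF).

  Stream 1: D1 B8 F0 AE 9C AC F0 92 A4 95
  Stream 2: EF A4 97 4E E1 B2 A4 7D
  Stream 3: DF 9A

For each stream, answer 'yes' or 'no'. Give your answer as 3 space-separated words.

Answer: yes yes yes

Derivation:
Stream 1: decodes cleanly. VALID
Stream 2: decodes cleanly. VALID
Stream 3: decodes cleanly. VALID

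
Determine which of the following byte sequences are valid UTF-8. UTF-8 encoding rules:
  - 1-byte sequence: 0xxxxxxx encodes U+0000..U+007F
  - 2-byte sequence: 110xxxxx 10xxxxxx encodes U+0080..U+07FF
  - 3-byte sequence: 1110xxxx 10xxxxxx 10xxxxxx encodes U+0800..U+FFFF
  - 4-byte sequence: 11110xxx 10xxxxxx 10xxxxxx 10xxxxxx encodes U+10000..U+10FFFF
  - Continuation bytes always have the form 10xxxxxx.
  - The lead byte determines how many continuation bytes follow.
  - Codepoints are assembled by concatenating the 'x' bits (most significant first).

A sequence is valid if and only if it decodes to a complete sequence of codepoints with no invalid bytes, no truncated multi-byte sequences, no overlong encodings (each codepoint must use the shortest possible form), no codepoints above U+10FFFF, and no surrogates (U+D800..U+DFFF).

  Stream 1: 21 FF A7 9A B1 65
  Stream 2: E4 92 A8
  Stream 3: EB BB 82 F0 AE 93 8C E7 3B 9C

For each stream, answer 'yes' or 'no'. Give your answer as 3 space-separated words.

Stream 1: error at byte offset 1. INVALID
Stream 2: decodes cleanly. VALID
Stream 3: error at byte offset 8. INVALID

Answer: no yes no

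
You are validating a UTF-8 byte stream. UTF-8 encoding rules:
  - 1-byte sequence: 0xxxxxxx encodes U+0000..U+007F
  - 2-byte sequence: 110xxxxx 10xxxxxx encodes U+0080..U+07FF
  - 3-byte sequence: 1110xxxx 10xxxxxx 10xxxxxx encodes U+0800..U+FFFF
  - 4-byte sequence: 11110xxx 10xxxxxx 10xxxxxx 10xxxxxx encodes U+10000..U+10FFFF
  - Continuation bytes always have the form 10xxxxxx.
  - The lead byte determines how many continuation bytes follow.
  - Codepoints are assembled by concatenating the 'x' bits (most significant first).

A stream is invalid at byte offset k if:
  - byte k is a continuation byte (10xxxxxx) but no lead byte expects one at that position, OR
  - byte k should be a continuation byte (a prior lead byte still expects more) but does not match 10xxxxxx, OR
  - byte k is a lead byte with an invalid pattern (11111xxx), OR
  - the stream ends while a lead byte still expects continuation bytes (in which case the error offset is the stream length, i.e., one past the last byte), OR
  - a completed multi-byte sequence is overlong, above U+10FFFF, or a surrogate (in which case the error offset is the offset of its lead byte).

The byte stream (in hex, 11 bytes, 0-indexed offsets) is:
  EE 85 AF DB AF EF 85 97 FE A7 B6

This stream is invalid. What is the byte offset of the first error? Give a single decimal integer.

Answer: 8

Derivation:
Byte[0]=EE: 3-byte lead, need 2 cont bytes. acc=0xE
Byte[1]=85: continuation. acc=(acc<<6)|0x05=0x385
Byte[2]=AF: continuation. acc=(acc<<6)|0x2F=0xE16F
Completed: cp=U+E16F (starts at byte 0)
Byte[3]=DB: 2-byte lead, need 1 cont bytes. acc=0x1B
Byte[4]=AF: continuation. acc=(acc<<6)|0x2F=0x6EF
Completed: cp=U+06EF (starts at byte 3)
Byte[5]=EF: 3-byte lead, need 2 cont bytes. acc=0xF
Byte[6]=85: continuation. acc=(acc<<6)|0x05=0x3C5
Byte[7]=97: continuation. acc=(acc<<6)|0x17=0xF157
Completed: cp=U+F157 (starts at byte 5)
Byte[8]=FE: INVALID lead byte (not 0xxx/110x/1110/11110)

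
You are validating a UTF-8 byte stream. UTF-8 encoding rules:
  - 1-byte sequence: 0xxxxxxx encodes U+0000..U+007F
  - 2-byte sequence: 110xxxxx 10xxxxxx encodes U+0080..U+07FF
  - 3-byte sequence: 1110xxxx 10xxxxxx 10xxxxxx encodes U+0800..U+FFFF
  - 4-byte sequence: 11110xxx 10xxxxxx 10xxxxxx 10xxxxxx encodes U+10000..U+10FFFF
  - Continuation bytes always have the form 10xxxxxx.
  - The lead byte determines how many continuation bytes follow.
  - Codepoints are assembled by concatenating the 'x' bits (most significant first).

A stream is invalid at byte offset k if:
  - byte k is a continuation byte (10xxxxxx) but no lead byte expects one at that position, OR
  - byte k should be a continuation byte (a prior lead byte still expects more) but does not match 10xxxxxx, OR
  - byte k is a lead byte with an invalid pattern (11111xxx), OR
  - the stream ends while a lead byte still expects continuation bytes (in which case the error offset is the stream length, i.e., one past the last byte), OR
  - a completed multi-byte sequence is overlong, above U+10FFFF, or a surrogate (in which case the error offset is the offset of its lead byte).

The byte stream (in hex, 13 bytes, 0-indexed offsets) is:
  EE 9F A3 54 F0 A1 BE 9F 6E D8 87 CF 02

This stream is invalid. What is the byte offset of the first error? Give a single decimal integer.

Answer: 12

Derivation:
Byte[0]=EE: 3-byte lead, need 2 cont bytes. acc=0xE
Byte[1]=9F: continuation. acc=(acc<<6)|0x1F=0x39F
Byte[2]=A3: continuation. acc=(acc<<6)|0x23=0xE7E3
Completed: cp=U+E7E3 (starts at byte 0)
Byte[3]=54: 1-byte ASCII. cp=U+0054
Byte[4]=F0: 4-byte lead, need 3 cont bytes. acc=0x0
Byte[5]=A1: continuation. acc=(acc<<6)|0x21=0x21
Byte[6]=BE: continuation. acc=(acc<<6)|0x3E=0x87E
Byte[7]=9F: continuation. acc=(acc<<6)|0x1F=0x21F9F
Completed: cp=U+21F9F (starts at byte 4)
Byte[8]=6E: 1-byte ASCII. cp=U+006E
Byte[9]=D8: 2-byte lead, need 1 cont bytes. acc=0x18
Byte[10]=87: continuation. acc=(acc<<6)|0x07=0x607
Completed: cp=U+0607 (starts at byte 9)
Byte[11]=CF: 2-byte lead, need 1 cont bytes. acc=0xF
Byte[12]=02: expected 10xxxxxx continuation. INVALID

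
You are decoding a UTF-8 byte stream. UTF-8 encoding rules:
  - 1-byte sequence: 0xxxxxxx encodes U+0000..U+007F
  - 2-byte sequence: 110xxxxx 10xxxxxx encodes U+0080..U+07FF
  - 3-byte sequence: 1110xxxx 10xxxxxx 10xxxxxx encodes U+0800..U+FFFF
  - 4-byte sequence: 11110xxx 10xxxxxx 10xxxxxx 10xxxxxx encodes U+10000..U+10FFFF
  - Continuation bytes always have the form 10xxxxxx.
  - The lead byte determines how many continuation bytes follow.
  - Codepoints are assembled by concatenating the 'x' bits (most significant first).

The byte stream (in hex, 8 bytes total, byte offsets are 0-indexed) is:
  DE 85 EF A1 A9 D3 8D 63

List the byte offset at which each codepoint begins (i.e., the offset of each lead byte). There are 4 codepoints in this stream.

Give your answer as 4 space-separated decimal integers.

Answer: 0 2 5 7

Derivation:
Byte[0]=DE: 2-byte lead, need 1 cont bytes. acc=0x1E
Byte[1]=85: continuation. acc=(acc<<6)|0x05=0x785
Completed: cp=U+0785 (starts at byte 0)
Byte[2]=EF: 3-byte lead, need 2 cont bytes. acc=0xF
Byte[3]=A1: continuation. acc=(acc<<6)|0x21=0x3E1
Byte[4]=A9: continuation. acc=(acc<<6)|0x29=0xF869
Completed: cp=U+F869 (starts at byte 2)
Byte[5]=D3: 2-byte lead, need 1 cont bytes. acc=0x13
Byte[6]=8D: continuation. acc=(acc<<6)|0x0D=0x4CD
Completed: cp=U+04CD (starts at byte 5)
Byte[7]=63: 1-byte ASCII. cp=U+0063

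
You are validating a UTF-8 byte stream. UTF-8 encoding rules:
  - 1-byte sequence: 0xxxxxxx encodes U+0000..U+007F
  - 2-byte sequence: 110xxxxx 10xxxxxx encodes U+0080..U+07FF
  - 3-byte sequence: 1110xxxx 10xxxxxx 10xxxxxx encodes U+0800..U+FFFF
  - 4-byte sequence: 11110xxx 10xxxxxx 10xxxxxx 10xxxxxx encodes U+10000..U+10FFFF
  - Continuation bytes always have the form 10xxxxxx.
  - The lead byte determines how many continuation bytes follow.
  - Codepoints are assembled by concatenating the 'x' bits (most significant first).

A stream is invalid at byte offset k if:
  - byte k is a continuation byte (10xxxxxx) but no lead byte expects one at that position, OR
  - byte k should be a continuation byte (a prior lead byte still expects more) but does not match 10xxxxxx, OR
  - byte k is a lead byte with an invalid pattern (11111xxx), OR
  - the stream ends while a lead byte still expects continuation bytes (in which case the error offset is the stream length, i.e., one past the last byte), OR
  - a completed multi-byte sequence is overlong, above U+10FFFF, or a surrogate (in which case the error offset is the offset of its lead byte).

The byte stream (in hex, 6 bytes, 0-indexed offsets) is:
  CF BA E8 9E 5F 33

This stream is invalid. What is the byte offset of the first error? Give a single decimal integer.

Byte[0]=CF: 2-byte lead, need 1 cont bytes. acc=0xF
Byte[1]=BA: continuation. acc=(acc<<6)|0x3A=0x3FA
Completed: cp=U+03FA (starts at byte 0)
Byte[2]=E8: 3-byte lead, need 2 cont bytes. acc=0x8
Byte[3]=9E: continuation. acc=(acc<<6)|0x1E=0x21E
Byte[4]=5F: expected 10xxxxxx continuation. INVALID

Answer: 4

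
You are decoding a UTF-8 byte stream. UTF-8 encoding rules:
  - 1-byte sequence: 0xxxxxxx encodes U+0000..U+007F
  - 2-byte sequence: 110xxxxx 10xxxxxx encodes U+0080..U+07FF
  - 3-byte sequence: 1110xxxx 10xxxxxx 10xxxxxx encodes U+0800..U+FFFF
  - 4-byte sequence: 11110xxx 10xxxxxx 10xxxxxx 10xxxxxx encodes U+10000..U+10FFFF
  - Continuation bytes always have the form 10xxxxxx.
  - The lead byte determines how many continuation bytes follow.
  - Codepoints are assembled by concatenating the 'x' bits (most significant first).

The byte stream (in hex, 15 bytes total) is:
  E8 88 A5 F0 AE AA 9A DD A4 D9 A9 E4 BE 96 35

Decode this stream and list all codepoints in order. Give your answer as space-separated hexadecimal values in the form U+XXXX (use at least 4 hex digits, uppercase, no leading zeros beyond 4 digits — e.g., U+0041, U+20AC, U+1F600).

Byte[0]=E8: 3-byte lead, need 2 cont bytes. acc=0x8
Byte[1]=88: continuation. acc=(acc<<6)|0x08=0x208
Byte[2]=A5: continuation. acc=(acc<<6)|0x25=0x8225
Completed: cp=U+8225 (starts at byte 0)
Byte[3]=F0: 4-byte lead, need 3 cont bytes. acc=0x0
Byte[4]=AE: continuation. acc=(acc<<6)|0x2E=0x2E
Byte[5]=AA: continuation. acc=(acc<<6)|0x2A=0xBAA
Byte[6]=9A: continuation. acc=(acc<<6)|0x1A=0x2EA9A
Completed: cp=U+2EA9A (starts at byte 3)
Byte[7]=DD: 2-byte lead, need 1 cont bytes. acc=0x1D
Byte[8]=A4: continuation. acc=(acc<<6)|0x24=0x764
Completed: cp=U+0764 (starts at byte 7)
Byte[9]=D9: 2-byte lead, need 1 cont bytes. acc=0x19
Byte[10]=A9: continuation. acc=(acc<<6)|0x29=0x669
Completed: cp=U+0669 (starts at byte 9)
Byte[11]=E4: 3-byte lead, need 2 cont bytes. acc=0x4
Byte[12]=BE: continuation. acc=(acc<<6)|0x3E=0x13E
Byte[13]=96: continuation. acc=(acc<<6)|0x16=0x4F96
Completed: cp=U+4F96 (starts at byte 11)
Byte[14]=35: 1-byte ASCII. cp=U+0035

Answer: U+8225 U+2EA9A U+0764 U+0669 U+4F96 U+0035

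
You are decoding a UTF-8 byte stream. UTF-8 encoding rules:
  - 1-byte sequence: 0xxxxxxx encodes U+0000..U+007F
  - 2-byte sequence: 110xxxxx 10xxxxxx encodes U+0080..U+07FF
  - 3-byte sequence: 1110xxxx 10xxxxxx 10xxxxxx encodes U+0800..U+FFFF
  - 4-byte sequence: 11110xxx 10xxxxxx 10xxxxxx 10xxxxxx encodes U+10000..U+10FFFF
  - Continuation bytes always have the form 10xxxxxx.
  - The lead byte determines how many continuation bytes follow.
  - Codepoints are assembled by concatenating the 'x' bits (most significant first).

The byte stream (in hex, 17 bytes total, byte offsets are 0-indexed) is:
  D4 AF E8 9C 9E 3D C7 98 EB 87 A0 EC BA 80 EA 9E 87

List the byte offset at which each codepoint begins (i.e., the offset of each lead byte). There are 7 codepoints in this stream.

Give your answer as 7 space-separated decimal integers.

Byte[0]=D4: 2-byte lead, need 1 cont bytes. acc=0x14
Byte[1]=AF: continuation. acc=(acc<<6)|0x2F=0x52F
Completed: cp=U+052F (starts at byte 0)
Byte[2]=E8: 3-byte lead, need 2 cont bytes. acc=0x8
Byte[3]=9C: continuation. acc=(acc<<6)|0x1C=0x21C
Byte[4]=9E: continuation. acc=(acc<<6)|0x1E=0x871E
Completed: cp=U+871E (starts at byte 2)
Byte[5]=3D: 1-byte ASCII. cp=U+003D
Byte[6]=C7: 2-byte lead, need 1 cont bytes. acc=0x7
Byte[7]=98: continuation. acc=(acc<<6)|0x18=0x1D8
Completed: cp=U+01D8 (starts at byte 6)
Byte[8]=EB: 3-byte lead, need 2 cont bytes. acc=0xB
Byte[9]=87: continuation. acc=(acc<<6)|0x07=0x2C7
Byte[10]=A0: continuation. acc=(acc<<6)|0x20=0xB1E0
Completed: cp=U+B1E0 (starts at byte 8)
Byte[11]=EC: 3-byte lead, need 2 cont bytes. acc=0xC
Byte[12]=BA: continuation. acc=(acc<<6)|0x3A=0x33A
Byte[13]=80: continuation. acc=(acc<<6)|0x00=0xCE80
Completed: cp=U+CE80 (starts at byte 11)
Byte[14]=EA: 3-byte lead, need 2 cont bytes. acc=0xA
Byte[15]=9E: continuation. acc=(acc<<6)|0x1E=0x29E
Byte[16]=87: continuation. acc=(acc<<6)|0x07=0xA787
Completed: cp=U+A787 (starts at byte 14)

Answer: 0 2 5 6 8 11 14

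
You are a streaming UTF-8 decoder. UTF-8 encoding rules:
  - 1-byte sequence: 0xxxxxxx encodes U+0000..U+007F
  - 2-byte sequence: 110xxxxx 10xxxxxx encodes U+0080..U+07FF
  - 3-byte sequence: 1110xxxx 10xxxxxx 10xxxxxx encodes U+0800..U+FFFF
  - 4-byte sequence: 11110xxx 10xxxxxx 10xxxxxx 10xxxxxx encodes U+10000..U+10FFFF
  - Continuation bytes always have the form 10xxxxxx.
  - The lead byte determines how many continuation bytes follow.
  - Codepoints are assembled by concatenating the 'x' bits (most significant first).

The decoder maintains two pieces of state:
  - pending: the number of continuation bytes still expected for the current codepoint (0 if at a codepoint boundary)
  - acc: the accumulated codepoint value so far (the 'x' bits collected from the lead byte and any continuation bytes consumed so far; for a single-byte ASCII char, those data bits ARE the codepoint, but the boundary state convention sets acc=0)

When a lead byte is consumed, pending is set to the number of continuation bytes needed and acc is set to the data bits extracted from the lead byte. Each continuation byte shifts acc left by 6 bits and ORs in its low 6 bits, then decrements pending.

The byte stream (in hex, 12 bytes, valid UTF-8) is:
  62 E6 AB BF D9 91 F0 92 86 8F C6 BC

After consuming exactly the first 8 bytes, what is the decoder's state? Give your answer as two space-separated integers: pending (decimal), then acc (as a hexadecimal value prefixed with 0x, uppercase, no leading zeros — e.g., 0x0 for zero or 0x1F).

Byte[0]=62: 1-byte. pending=0, acc=0x0
Byte[1]=E6: 3-byte lead. pending=2, acc=0x6
Byte[2]=AB: continuation. acc=(acc<<6)|0x2B=0x1AB, pending=1
Byte[3]=BF: continuation. acc=(acc<<6)|0x3F=0x6AFF, pending=0
Byte[4]=D9: 2-byte lead. pending=1, acc=0x19
Byte[5]=91: continuation. acc=(acc<<6)|0x11=0x651, pending=0
Byte[6]=F0: 4-byte lead. pending=3, acc=0x0
Byte[7]=92: continuation. acc=(acc<<6)|0x12=0x12, pending=2

Answer: 2 0x12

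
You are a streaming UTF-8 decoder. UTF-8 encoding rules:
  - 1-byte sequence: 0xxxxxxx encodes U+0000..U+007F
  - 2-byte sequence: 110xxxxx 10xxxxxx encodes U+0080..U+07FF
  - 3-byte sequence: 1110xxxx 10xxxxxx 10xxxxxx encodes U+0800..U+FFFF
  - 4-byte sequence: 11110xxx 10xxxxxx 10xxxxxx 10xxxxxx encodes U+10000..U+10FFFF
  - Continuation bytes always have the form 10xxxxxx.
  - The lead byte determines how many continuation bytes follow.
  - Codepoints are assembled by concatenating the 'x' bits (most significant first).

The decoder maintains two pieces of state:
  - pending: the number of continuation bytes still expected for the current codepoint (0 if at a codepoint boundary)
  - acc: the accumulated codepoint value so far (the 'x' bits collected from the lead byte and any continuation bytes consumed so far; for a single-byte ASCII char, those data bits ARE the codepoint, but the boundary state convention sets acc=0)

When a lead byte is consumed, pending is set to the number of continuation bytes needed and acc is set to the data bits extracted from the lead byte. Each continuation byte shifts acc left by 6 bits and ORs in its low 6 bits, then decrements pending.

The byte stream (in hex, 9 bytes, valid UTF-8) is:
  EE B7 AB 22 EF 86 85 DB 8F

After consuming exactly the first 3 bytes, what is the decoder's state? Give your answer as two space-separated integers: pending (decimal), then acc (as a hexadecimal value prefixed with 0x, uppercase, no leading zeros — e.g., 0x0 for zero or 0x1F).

Byte[0]=EE: 3-byte lead. pending=2, acc=0xE
Byte[1]=B7: continuation. acc=(acc<<6)|0x37=0x3B7, pending=1
Byte[2]=AB: continuation. acc=(acc<<6)|0x2B=0xEDEB, pending=0

Answer: 0 0xEDEB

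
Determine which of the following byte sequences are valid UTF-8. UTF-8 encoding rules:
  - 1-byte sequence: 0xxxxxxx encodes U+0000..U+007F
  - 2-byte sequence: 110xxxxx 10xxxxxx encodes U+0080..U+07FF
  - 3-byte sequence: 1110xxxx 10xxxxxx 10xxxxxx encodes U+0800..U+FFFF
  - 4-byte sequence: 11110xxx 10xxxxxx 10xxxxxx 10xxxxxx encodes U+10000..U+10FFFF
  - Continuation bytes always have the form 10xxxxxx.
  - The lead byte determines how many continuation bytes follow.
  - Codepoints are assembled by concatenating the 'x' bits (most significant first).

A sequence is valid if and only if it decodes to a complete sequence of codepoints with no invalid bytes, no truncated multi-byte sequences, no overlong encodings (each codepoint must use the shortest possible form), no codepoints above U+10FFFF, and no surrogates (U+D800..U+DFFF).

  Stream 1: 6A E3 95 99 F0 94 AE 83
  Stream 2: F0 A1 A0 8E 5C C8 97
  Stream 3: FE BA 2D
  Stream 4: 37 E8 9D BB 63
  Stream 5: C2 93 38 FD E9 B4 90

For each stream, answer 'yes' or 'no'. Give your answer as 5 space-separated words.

Stream 1: decodes cleanly. VALID
Stream 2: decodes cleanly. VALID
Stream 3: error at byte offset 0. INVALID
Stream 4: decodes cleanly. VALID
Stream 5: error at byte offset 3. INVALID

Answer: yes yes no yes no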